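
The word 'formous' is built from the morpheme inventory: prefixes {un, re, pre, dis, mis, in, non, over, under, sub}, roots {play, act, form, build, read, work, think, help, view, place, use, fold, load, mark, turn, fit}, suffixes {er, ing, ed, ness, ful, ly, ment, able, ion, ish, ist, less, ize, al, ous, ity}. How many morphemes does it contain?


Segmenting 'formous' against the inventory:
  'form' -> root (morpheme 1)
  'ous' -> suffix (morpheme 2)
Total morphemes: 2

2


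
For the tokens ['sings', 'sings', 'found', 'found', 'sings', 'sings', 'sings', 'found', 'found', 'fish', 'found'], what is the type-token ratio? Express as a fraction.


Tokens: 11
Unique types: ('fish', 'found', 'sings') = 3
TTR = 3/11
Already in lowest terms.

3/11


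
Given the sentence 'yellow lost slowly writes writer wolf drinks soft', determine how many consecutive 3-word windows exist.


Word trigrams from [8] words:
  Trigram 1: (yellow lost slowly)
  Trigram 2: (lost slowly writes)
  Trigram 3: (slowly writes writer)
  Trigram 4: (writes writer wolf)
  Trigram 5: (writer wolf drinks)
  Trigram 6: (wolf drinks soft)
Total word trigrams: 8 - 2 = 6

6


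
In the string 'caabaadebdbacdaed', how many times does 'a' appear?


Scanning 'caabaadebdbacdaed' for 'a':
  Position 1: 'a' -> MATCH (count: 1)
  Position 2: 'a' -> MATCH (count: 2)
  Position 4: 'a' -> MATCH (count: 3)
  Position 5: 'a' -> MATCH (count: 4)
  Position 11: 'a' -> MATCH (count: 5)
  Position 14: 'a' -> MATCH (count: 6)
Total occurrences of 'a': 6

6


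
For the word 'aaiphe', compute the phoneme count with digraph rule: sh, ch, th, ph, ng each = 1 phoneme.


Parsing 'aaiphe' greedily, digraphs first:
  'a' -> vowel phoneme (phonemes so far: 1)
  'a' -> vowel phoneme (phonemes so far: 2)
  'i' -> vowel phoneme (phonemes so far: 3)
  'ph' -> digraph (1 consonant phoneme) (phonemes so far: 4)
  'e' -> vowel phoneme (phonemes so far: 5)
Total phonemes: 5

5


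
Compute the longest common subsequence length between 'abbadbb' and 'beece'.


DP table for LCS of 'abbadbb' and 'beece':
       b  e  e  c  e
    0  0  0  0  0  0
  a 0  0  0  0  0  0
  b 0  1  1  1  1  1
  b 0  1  1  1  1  1
  a 0  1  1  1  1  1
  d 0  1  1  1  1  1
  b 0  1  1  1  1  1
  b 0  1  1  1  1  1
LCS: 'b'
LCS length = 1

1


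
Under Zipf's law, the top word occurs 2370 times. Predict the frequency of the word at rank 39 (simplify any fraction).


Zipf's law: freq(rank) = f1 / rank
f1 = 2370, rank = 39
freq = 2370 / 39
GCD(2370, 39) = 3
Simplified: 790/13

790/13


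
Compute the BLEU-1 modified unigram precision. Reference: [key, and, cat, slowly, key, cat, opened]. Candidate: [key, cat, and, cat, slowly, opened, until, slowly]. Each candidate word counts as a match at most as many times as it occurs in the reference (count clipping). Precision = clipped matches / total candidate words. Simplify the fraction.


Reference word counts: {'and': 1, 'cat': 2, 'key': 2, 'opened': 1, 'slowly': 1}
Checking each candidate word (with clipping):
  'key' -> in reference (ref count 2, used 1/2) -> match (matches: 1)
  'cat' -> in reference (ref count 2, used 1/2) -> match (matches: 2)
  'and' -> in reference (ref count 1, used 1/1) -> match (matches: 3)
  'cat' -> in reference (ref count 2, used 2/2) -> match (matches: 4)
  'slowly' -> in reference (ref count 1, used 1/1) -> match (matches: 5)
  'opened' -> in reference (ref count 1, used 1/1) -> match (matches: 6)
  'until' -> not in reference -> no match (matches: 6)
  'slowly' -> ref count 1 already used up (1/1) -> clipped, no match (matches: 6)
Clipped matches: 6, Candidate length: 8
Precision = 6/8 = 3/4

3/4


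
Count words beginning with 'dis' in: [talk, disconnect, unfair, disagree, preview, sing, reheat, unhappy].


Checking each word for prefix 'dis':
  'talk' -> no (count: 0)
  'disconnect' -> YES, starts with 'dis' (count: 1)
  'unfair' -> no (count: 1)
  'disagree' -> YES, starts with 'dis' (count: 2)
  'preview' -> no (count: 2)
  'sing' -> no (count: 2)
  'reheat' -> no (count: 2)
  'unhappy' -> no (count: 2)
Total with prefix 'dis': 2

2


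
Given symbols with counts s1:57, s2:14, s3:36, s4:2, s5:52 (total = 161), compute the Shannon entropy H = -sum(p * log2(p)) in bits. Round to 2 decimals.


Computing entropy H = -sum(p_i * log2(p_i)):
  s1: p = 57/161 = 0.3540, -p*log2(p) = 0.5304
  s2: p = 14/161 = 0.0870, -p*log2(p) = 0.3064
  s3: p = 36/161 = 0.2236, -p*log2(p) = 0.4832
  s4: p = 2/161 = 0.0124, -p*log2(p) = 0.0786
  s5: p = 52/161 = 0.3230, -p*log2(p) = 0.5266
H = sum of terms = 1.9252
Rounded to 2 decimals: 1.93

1.93


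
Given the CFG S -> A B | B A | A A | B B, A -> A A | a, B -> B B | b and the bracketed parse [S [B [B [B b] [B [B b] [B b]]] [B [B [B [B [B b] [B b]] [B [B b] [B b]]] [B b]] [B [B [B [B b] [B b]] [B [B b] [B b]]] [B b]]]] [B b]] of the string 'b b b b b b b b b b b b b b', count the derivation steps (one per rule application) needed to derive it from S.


Every bracketed nonterminal node [X ...] in the tree is produced by exactly one rule application.
Reading the tree off as a leftmost derivation:
  Step 1: S  =>  B B   (applied S -> B B)
  Step 2: B B  =>  B B B   (applied B -> B B)
  Step 3: B B B  =>  B B B B   (applied B -> B B)
  Step 4: B B B B  =>  b B B B   (applied B -> b)
  Step 5: b B B B  =>  b B B B B   (applied B -> B B)
  Step 6: b B B B B  =>  b b B B B   (applied B -> b)
  Step 7: b b B B B  =>  b b b B B   (applied B -> b)
  Step 8: b b b B B  =>  b b b B B B   (applied B -> B B)
  Step 9: b b b B B B  =>  b b b B B B B   (applied B -> B B)
  Step 10: b b b B B B B  =>  b b b B B B B B   (applied B -> B B)
  Step 11: b b b B B B B B  =>  b b b B B B B B B   (applied B -> B B)
  Step 12: b b b B B B B B B  =>  b b b b B B B B B   (applied B -> b)
  Step 13: b b b b B B B B B  =>  b b b b b B B B B   (applied B -> b)
  Step 14: b b b b b B B B B  =>  b b b b b B B B B B   (applied B -> B B)
  Step 15: b b b b b B B B B B  =>  b b b b b b B B B B   (applied B -> b)
  Step 16: b b b b b b B B B B  =>  b b b b b b b B B B   (applied B -> b)
  Step 17: b b b b b b b B B B  =>  b b b b b b b b B B   (applied B -> b)
  Step 18: b b b b b b b b B B  =>  b b b b b b b b B B B   (applied B -> B B)
  Step 19: b b b b b b b b B B B  =>  b b b b b b b b B B B B   (applied B -> B B)
  Step 20: b b b b b b b b B B B B  =>  b b b b b b b b B B B B B   (applied B -> B B)
  Step 21: b b b b b b b b B B B B B  =>  b b b b b b b b b B B B B   (applied B -> b)
  Step 22: b b b b b b b b b B B B B  =>  b b b b b b b b b b B B B   (applied B -> b)
  Step 23: b b b b b b b b b b B B B  =>  b b b b b b b b b b B B B B   (applied B -> B B)
  Step 24: b b b b b b b b b b B B B B  =>  b b b b b b b b b b b B B B   (applied B -> b)
  Step 25: b b b b b b b b b b b B B B  =>  b b b b b b b b b b b b B B   (applied B -> b)
  Step 26: b b b b b b b b b b b b B B  =>  b b b b b b b b b b b b b B   (applied B -> b)
  Step 27: b b b b b b b b b b b b b B  =>  b b b b b b b b b b b b b b   (applied B -> b)
Final yield: b b b b b b b b b b b b b b
Total rewrite steps: 27

27


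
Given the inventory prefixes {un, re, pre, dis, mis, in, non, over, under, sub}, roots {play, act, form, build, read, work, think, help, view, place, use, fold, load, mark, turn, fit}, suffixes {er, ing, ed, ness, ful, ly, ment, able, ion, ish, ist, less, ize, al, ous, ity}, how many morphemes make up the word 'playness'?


Segmenting 'playness' against the inventory:
  'play' -> root (morpheme 1)
  'ness' -> suffix (morpheme 2)
Total morphemes: 2

2


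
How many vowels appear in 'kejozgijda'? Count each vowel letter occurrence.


Scanning each character of 'kejozgijda':
  Position 1: 'k' -> consonant (running count: 0)
  Position 2: 'e' -> vowel (running count: 1)
  Position 3: 'j' -> consonant (running count: 1)
  Position 4: 'o' -> vowel (running count: 2)
  Position 5: 'z' -> consonant (running count: 2)
  Position 6: 'g' -> consonant (running count: 2)
  Position 7: 'i' -> vowel (running count: 3)
  Position 8: 'j' -> consonant (running count: 3)
  Position 9: 'd' -> consonant (running count: 3)
  Position 10: 'a' -> vowel (running count: 4)
Total vowels: 4

4


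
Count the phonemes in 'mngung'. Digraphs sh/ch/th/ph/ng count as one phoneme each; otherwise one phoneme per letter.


Parsing 'mngung' greedily, digraphs first:
  'm' -> consonant phoneme (phonemes so far: 1)
  'ng' -> digraph (1 consonant phoneme) (phonemes so far: 2)
  'u' -> vowel phoneme (phonemes so far: 3)
  'ng' -> digraph (1 consonant phoneme) (phonemes so far: 4)
Total phonemes: 4

4


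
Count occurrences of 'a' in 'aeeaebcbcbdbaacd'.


Scanning 'aeeaebcbcbdbaacd' for 'a':
  Position 0: 'a' -> MATCH (count: 1)
  Position 3: 'a' -> MATCH (count: 2)
  Position 12: 'a' -> MATCH (count: 3)
  Position 13: 'a' -> MATCH (count: 4)
Total occurrences of 'a': 4

4


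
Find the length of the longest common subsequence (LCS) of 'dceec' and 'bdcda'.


DP table for LCS of 'dceec' and 'bdcda':
       b  d  c  d  a
    0  0  0  0  0  0
  d 0  0  1  1  1  1
  c 0  0  1  2  2  2
  e 0  0  1  2  2  2
  e 0  0  1  2  2  2
  c 0  0  1  2  2  2
LCS: 'dc'
LCS length = 2

2


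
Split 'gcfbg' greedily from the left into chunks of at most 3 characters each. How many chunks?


'gcfbg' has 5 characters.
Chunking with max size 3:
  Chunk 1: 'gcf' (positions 0-2)
  Chunk 2: 'bg' (positions 3-4)
Total chunks: ceil(5 / 3) = 2

2


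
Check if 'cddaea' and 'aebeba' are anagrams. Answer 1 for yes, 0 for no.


Sort characters of 'cddaea': 'aacdde'
Sort characters of 'aebeba': 'aabbee'
Sorted forms differ -> they are NOT anagrams
Result: 0

0


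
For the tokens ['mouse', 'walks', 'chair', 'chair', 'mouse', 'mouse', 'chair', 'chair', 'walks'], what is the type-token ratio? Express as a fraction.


Tokens: 9
Unique types: ('chair', 'mouse', 'walks') = 3
TTR = 3/9
Simplify: divide both by 3 -> 1/3
TTR = 1/3

1/3


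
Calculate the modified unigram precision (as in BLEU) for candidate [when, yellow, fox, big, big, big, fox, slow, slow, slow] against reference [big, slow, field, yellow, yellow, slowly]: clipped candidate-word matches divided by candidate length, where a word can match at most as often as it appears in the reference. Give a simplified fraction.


Reference word counts: {'big': 1, 'field': 1, 'slow': 1, 'slowly': 1, 'yellow': 2}
Checking each candidate word (with clipping):
  'when' -> not in reference -> no match (matches: 0)
  'yellow' -> in reference (ref count 2, used 1/2) -> match (matches: 1)
  'fox' -> not in reference -> no match (matches: 1)
  'big' -> in reference (ref count 1, used 1/1) -> match (matches: 2)
  'big' -> ref count 1 already used up (1/1) -> clipped, no match (matches: 2)
  'big' -> ref count 1 already used up (1/1) -> clipped, no match (matches: 2)
  'fox' -> not in reference -> no match (matches: 2)
  'slow' -> in reference (ref count 1, used 1/1) -> match (matches: 3)
  'slow' -> ref count 1 already used up (1/1) -> clipped, no match (matches: 3)
  'slow' -> ref count 1 already used up (1/1) -> clipped, no match (matches: 3)
Clipped matches: 3, Candidate length: 10
Precision = 3/10

3/10


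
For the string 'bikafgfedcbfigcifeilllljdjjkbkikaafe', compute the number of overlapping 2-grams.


String 'bikafgfedcbfigcifeilllljdjjkbkikaafe' has length L = 36.
Number of overlapping n-grams = L - n + 1
Substituting: 36 - 2 + 1 = 35

35


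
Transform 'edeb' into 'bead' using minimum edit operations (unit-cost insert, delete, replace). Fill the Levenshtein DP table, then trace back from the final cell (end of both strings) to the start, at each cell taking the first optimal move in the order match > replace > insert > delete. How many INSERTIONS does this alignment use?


Edit distance = 4. Backtracking from cell (4, 4) with preference match > replace > insert > delete,
then listing the resulting alignment 'edeb' -> 'bead' left to right:
  Step 1: replace e->b
  Step 2: replace d->e
  Step 3: replace e->a
  Step 4: replace b->d
Total insertions: 0

0


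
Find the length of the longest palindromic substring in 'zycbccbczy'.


Scanning 'zycbccbczy' for palindromic substrings.
Substring at positions 2-7: 'cbccbc'.
Check: reverse('cbccbc') = 'cbccbc' -> palindrome confirmed.
Neighbouring characters ('y' / 'z') break symmetry, so it cannot extend further.
No longer palindromic substring exists; longest length = 6

6


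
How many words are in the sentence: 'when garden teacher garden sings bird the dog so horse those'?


Counting words by splitting on spaces:
  Word 1: 'when'
  Word 2: 'garden'
  Word 3: 'teacher'
  Word 4: 'garden'
  Word 5: 'sings'
  Word 6: 'bird'
  Word 7: 'the'
  Word 8: 'dog'
  Word 9: 'so'
  Word 10: 'horse'
  Word 11: 'those'
Total words: 11

11


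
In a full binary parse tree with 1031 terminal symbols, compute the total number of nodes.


Leaf nodes (terminals): 1031
Internal nodes = n - 1 = 1031 - 1 = 1030
Total = leaves + internal = 1031 + 1030 = 2061

2061


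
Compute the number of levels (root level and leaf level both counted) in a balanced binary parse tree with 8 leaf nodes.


In a balanced binary tree with n leaves the deepest leaf is ceil(log2(n)) edges below the root,
so counting node levels inclusive of root and leaves gives ceil(log2(n)) + 1 levels.
log2(8) = 3.0000
ceil(3.0000) = 3
levels = 3 + 1 = 4

4


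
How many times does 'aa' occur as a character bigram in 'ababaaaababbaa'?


Scanning 'ababaaaababbaa' for bigram 'aa':
  Position 0: 'ab' -> no
  Position 1: 'ba' -> no
  Position 2: 'ab' -> no
  Position 3: 'ba' -> no
  Position 4: 'aa' -> MATCH
  Position 5: 'aa' -> MATCH
  Position 6: 'aa' -> MATCH
  Position 7: 'ab' -> no
  Position 8: 'ba' -> no
  Position 9: 'ab' -> no
  Position 10: 'bb' -> no
  Position 11: 'ba' -> no
  Position 12: 'aa' -> MATCH
Total matches: 4

4


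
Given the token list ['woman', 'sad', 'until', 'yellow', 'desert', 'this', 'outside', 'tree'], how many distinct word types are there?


Listing all tokens and tracking unique types:
  Token 1: 'woman' -> NEW (unique so far: 1)
  Token 2: 'sad' -> NEW (unique so far: 2)
  Token 3: 'until' -> NEW (unique so far: 3)
  Token 4: 'yellow' -> NEW (unique so far: 4)
  Token 5: 'desert' -> NEW (unique so far: 5)
  Token 6: 'this' -> NEW (unique so far: 6)
  Token 7: 'outside' -> NEW (unique so far: 7)
  Token 8: 'tree' -> NEW (unique so far: 8)
Unique types: ('desert', 'outside', 'sad', 'this', 'tree', 'until', 'woman', 'yellow')
Vocabulary size: 8

8


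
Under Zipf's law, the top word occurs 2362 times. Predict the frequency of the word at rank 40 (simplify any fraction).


Zipf's law: freq(rank) = f1 / rank
f1 = 2362, rank = 40
freq = 2362 / 40
GCD(2362, 40) = 2
Simplified: 1181/20

1181/20


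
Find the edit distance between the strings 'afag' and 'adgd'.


Building DP table for s1='afag' (len 4) and s2='adgd' (len 4):
       a  d  g  d
    0  1  2  3  4
  a 1  0  1  2  3
  f 2  1  1  2  3
  a 3  2  2  2  3
  g 4  3  3  2  3
Edit distance = dp[4][4] = 3

3


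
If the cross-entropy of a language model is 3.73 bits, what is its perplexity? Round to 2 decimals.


Perplexity formula: PP = 2^H
H = 3.73
PP = 2^3.73
Decompose: 2^3.73 = 2^3 * 2^0.73
2^3 = 8, 2^0.73 ~ 1.6586391
PP ~ 8 * 1.6586391 = 13.2691128
Rounded to 2 decimals: 13.27

13.27


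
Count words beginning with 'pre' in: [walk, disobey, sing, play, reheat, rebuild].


Checking each word for prefix 'pre':
  'walk' -> no (count: 0)
  'disobey' -> no (count: 0)
  'sing' -> no (count: 0)
  'play' -> no (count: 0)
  'reheat' -> no (count: 0)
  'rebuild' -> no (count: 0)
Total with prefix 'pre': 0

0


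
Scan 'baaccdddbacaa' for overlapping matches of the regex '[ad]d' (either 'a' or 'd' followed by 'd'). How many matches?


Pattern: [ad]d means either 'a' or 'd' followed by 'd'.
Scanning 'baaccdddbacaa' position-by-position:
  Pos 0: window 'ba' -> no
  Pos 1: window 'aa' -> no
  Pos 2: window 'ac' -> no
  Pos 3: window 'cc' -> no
  Pos 4: window 'cd' -> no
  Pos 5: window 'dd' -> MATCH
  Pos 6: window 'dd' -> MATCH
  Pos 7: window 'db' -> no
  Pos 8: window 'ba' -> no
  Pos 9: window 'ac' -> no
  Pos 10: window 'ca' -> no
  Pos 11: window 'aa' -> no
  Pos 12: window 'a' -> no
Total matches: 2

2


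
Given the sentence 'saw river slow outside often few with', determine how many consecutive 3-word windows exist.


Word trigrams from [7] words:
  Trigram 1: (saw river slow)
  Trigram 2: (river slow outside)
  Trigram 3: (slow outside often)
  Trigram 4: (outside often few)
  Trigram 5: (often few with)
Total word trigrams: 7 - 2 = 5

5


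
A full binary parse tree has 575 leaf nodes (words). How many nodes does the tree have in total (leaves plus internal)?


Leaf nodes (terminals): 575
Internal nodes = n - 1 = 575 - 1 = 574
Total = leaves + internal = 575 + 574 = 1149

1149


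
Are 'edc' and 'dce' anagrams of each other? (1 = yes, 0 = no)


Sort characters of 'edc': 'cde'
Sort characters of 'dce': 'cde'
Sorted forms match -> they ARE anagrams
Result: 1

1


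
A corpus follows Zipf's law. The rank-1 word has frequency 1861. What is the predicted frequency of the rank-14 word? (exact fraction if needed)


Zipf's law: freq(rank) = f1 / rank
f1 = 1861, rank = 14
freq = 1861 / 14
GCD(1861, 14) = 1
Simplified: 1861/14

1861/14


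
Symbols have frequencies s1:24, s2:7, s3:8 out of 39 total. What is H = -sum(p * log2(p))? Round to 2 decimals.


Computing entropy H = -sum(p_i * log2(p_i)):
  s1: p = 24/39 = 0.6154, -p*log2(p) = 0.4310
  s2: p = 7/39 = 0.1795, -p*log2(p) = 0.4448
  s3: p = 8/39 = 0.2051, -p*log2(p) = 0.4688
H = sum of terms = 1.3446
Rounded to 2 decimals: 1.34

1.34


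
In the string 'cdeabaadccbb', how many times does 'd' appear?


Scanning 'cdeabaadccbb' for 'd':
  Position 1: 'd' -> MATCH (count: 1)
  Position 7: 'd' -> MATCH (count: 2)
Total occurrences of 'd': 2

2


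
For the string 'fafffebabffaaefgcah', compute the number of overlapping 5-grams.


String 'fafffebabffaaefgcah' has length L = 19.
Number of overlapping n-grams = L - n + 1
Substituting: 19 - 5 + 1 = 15

15


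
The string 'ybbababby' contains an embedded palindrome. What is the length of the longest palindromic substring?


Scanning 'ybbababby' for palindromic substrings.
Substring at positions 0-8: 'ybbababby'.
Check: reverse('ybbababby') = 'ybbababby' -> palindrome confirmed.
No longer palindromic substring exists; longest length = 9

9


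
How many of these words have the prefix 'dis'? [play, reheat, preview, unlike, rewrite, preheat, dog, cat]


Checking each word for prefix 'dis':
  'play' -> no (count: 0)
  'reheat' -> no (count: 0)
  'preview' -> no (count: 0)
  'unlike' -> no (count: 0)
  'rewrite' -> no (count: 0)
  'preheat' -> no (count: 0)
  'dog' -> no (count: 0)
  'cat' -> no (count: 0)
Total with prefix 'dis': 0

0


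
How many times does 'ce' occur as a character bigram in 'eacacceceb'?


Scanning 'eacacceceb' for bigram 'ce':
  Position 0: 'ea' -> no
  Position 1: 'ac' -> no
  Position 2: 'ca' -> no
  Position 3: 'ac' -> no
  Position 4: 'cc' -> no
  Position 5: 'ce' -> MATCH
  Position 6: 'ec' -> no
  Position 7: 'ce' -> MATCH
  Position 8: 'eb' -> no
Total matches: 2

2


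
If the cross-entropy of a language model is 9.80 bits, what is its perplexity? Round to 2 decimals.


Perplexity formula: PP = 2^H
H = 9.80
PP = 2^9.80
Decompose: 2^9.80 = 2^9 * 2^0.80
2^9 = 512, 2^0.80 ~ 1.7411011
PP ~ 512 * 1.7411011 = 891.4437632
Rounded to 2 decimals: 891.44

891.44


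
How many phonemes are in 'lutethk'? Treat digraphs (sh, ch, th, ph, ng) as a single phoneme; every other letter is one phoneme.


Parsing 'lutethk' greedily, digraphs first:
  'l' -> consonant phoneme (phonemes so far: 1)
  'u' -> vowel phoneme (phonemes so far: 2)
  't' -> consonant phoneme (phonemes so far: 3)
  'e' -> vowel phoneme (phonemes so far: 4)
  'th' -> digraph (1 consonant phoneme) (phonemes so far: 5)
  'k' -> consonant phoneme (phonemes so far: 6)
Total phonemes: 6

6


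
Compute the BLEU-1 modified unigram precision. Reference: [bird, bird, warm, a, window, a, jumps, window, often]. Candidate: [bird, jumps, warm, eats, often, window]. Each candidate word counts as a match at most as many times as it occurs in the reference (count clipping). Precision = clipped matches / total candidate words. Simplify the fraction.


Reference word counts: {'a': 2, 'bird': 2, 'jumps': 1, 'often': 1, 'warm': 1, 'window': 2}
Checking each candidate word (with clipping):
  'bird' -> in reference (ref count 2, used 1/2) -> match (matches: 1)
  'jumps' -> in reference (ref count 1, used 1/1) -> match (matches: 2)
  'warm' -> in reference (ref count 1, used 1/1) -> match (matches: 3)
  'eats' -> not in reference -> no match (matches: 3)
  'often' -> in reference (ref count 1, used 1/1) -> match (matches: 4)
  'window' -> in reference (ref count 2, used 1/2) -> match (matches: 5)
Clipped matches: 5, Candidate length: 6
Precision = 5/6

5/6


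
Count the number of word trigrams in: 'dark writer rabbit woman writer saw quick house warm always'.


Word trigrams from [10] words:
  Trigram 1: (dark writer rabbit)
  Trigram 2: (writer rabbit woman)
  Trigram 3: (rabbit woman writer)
  Trigram 4: (woman writer saw)
  Trigram 5: (writer saw quick)
  Trigram 6: (saw quick house)
  Trigram 7: (quick house warm)
  Trigram 8: (house warm always)
Total word trigrams: 10 - 2 = 8

8


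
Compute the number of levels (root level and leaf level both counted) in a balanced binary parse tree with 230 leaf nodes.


In a balanced binary tree with n leaves the deepest leaf is ceil(log2(n)) edges below the root,
so counting node levels inclusive of root and leaves gives ceil(log2(n)) + 1 levels.
log2(230) = 7.8455
ceil(7.8455) = 8
levels = 8 + 1 = 9

9


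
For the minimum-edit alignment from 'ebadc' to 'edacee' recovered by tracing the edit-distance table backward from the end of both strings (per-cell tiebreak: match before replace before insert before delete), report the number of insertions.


Edit distance = 4. Backtracking from cell (5, 6) with preference match > replace > insert > delete,
then listing the resulting alignment 'ebadc' -> 'edacee' left to right:
  Step 1: keep 'e'
  Step 2: replace b->d
  Step 3: keep 'a'
  Step 4: insert 'c' [insertion #1]
  Step 5: replace d->e
  Step 6: replace c->e
Total insertions: 1

1


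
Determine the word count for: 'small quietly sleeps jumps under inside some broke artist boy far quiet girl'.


Counting words by splitting on spaces:
  Word 1: 'small'
  Word 2: 'quietly'
  Word 3: 'sleeps'
  Word 4: 'jumps'
  Word 5: 'under'
  Word 6: 'inside'
  Word 7: 'some'
  Word 8: 'broke'
  Word 9: 'artist'
  Word 10: 'boy'
  Word 11: 'far'
  Word 12: 'quiet'
  Word 13: 'girl'
Total words: 13

13


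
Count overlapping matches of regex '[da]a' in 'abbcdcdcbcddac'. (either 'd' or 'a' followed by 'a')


Pattern: [da]a means either 'd' or 'a' followed by 'a'.
Scanning 'abbcdcdcbcddac' position-by-position:
  Pos 0: window 'ab' -> no
  Pos 1: window 'bb' -> no
  Pos 2: window 'bc' -> no
  Pos 3: window 'cd' -> no
  Pos 4: window 'dc' -> no
  Pos 5: window 'cd' -> no
  Pos 6: window 'dc' -> no
  Pos 7: window 'cb' -> no
  Pos 8: window 'bc' -> no
  Pos 9: window 'cd' -> no
  Pos 10: window 'dd' -> no
  Pos 11: window 'da' -> MATCH
  Pos 12: window 'ac' -> no
  Pos 13: window 'c' -> no
Total matches: 1

1


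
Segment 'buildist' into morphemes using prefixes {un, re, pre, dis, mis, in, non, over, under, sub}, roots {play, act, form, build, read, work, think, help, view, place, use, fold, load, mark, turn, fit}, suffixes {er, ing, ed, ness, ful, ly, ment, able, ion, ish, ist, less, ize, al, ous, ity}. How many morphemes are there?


Segmenting 'buildist' against the inventory:
  'build' -> root (morpheme 1)
  'ist' -> suffix (morpheme 2)
Total morphemes: 2

2


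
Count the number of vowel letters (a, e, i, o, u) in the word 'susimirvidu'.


Scanning each character of 'susimirvidu':
  Position 1: 's' -> consonant (running count: 0)
  Position 2: 'u' -> vowel (running count: 1)
  Position 3: 's' -> consonant (running count: 1)
  Position 4: 'i' -> vowel (running count: 2)
  Position 5: 'm' -> consonant (running count: 2)
  Position 6: 'i' -> vowel (running count: 3)
  Position 7: 'r' -> consonant (running count: 3)
  Position 8: 'v' -> consonant (running count: 3)
  Position 9: 'i' -> vowel (running count: 4)
  Position 10: 'd' -> consonant (running count: 4)
  Position 11: 'u' -> vowel (running count: 5)
Total vowels: 5

5


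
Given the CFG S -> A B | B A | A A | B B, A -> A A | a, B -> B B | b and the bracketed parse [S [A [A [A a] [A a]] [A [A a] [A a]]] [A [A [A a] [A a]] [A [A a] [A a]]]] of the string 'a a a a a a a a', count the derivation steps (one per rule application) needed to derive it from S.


Every bracketed nonterminal node [X ...] in the tree is produced by exactly one rule application.
Reading the tree off as a leftmost derivation:
  Step 1: S  =>  A A   (applied S -> A A)
  Step 2: A A  =>  A A A   (applied A -> A A)
  Step 3: A A A  =>  A A A A   (applied A -> A A)
  Step 4: A A A A  =>  a A A A   (applied A -> a)
  Step 5: a A A A  =>  a a A A   (applied A -> a)
  Step 6: a a A A  =>  a a A A A   (applied A -> A A)
  Step 7: a a A A A  =>  a a a A A   (applied A -> a)
  Step 8: a a a A A  =>  a a a a A   (applied A -> a)
  Step 9: a a a a A  =>  a a a a A A   (applied A -> A A)
  Step 10: a a a a A A  =>  a a a a A A A   (applied A -> A A)
  Step 11: a a a a A A A  =>  a a a a a A A   (applied A -> a)
  Step 12: a a a a a A A  =>  a a a a a a A   (applied A -> a)
  Step 13: a a a a a a A  =>  a a a a a a A A   (applied A -> A A)
  Step 14: a a a a a a A A  =>  a a a a a a a A   (applied A -> a)
  Step 15: a a a a a a a A  =>  a a a a a a a a   (applied A -> a)
Final yield: a a a a a a a a
Total rewrite steps: 15

15


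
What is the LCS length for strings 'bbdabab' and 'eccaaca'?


DP table for LCS of 'bbdabab' and 'eccaaca':
       e  c  c  a  a  c  a
    0  0  0  0  0  0  0  0
  b 0  0  0  0  0  0  0  0
  b 0  0  0  0  0  0  0  0
  d 0  0  0  0  0  0  0  0
  a 0  0  0  0  1  1  1  1
  b 0  0  0  0  1  1  1  1
  a 0  0  0  0  1  2  2  2
  b 0  0  0  0  1  2  2  2
LCS: 'aa'
LCS length = 2

2


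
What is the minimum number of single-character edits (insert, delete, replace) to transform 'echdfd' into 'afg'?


Building DP table for s1='echdfd' (len 6) and s2='afg' (len 3):
       a  f  g
    0  1  2  3
  e 1  1  2  3
  c 2  2  2  3
  h 3  3  3  3
  d 4  4  4  4
  f 5  5  4  5
  d 6  6  5  5
Edit distance = dp[6][3] = 5

5


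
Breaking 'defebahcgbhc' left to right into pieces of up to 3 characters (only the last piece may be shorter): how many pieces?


'defebahcgbhc' has 12 characters.
Chunking with max size 3:
  Chunk 1: 'def' (positions 0-2)
  Chunk 2: 'eba' (positions 3-5)
  Chunk 3: 'hcg' (positions 6-8)
  Chunk 4: 'bhc' (positions 9-11)
Total chunks: ceil(12 / 3) = 4

4


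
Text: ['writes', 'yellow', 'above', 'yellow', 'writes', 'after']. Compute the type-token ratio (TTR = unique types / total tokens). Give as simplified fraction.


Tokens: 6
Unique types: ('above', 'after', 'writes', 'yellow') = 4
TTR = 4/6
Simplify: divide both by 2 -> 2/3
TTR = 2/3

2/3


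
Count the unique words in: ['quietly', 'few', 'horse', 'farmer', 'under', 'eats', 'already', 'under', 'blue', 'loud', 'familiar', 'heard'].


Listing all tokens and tracking unique types:
  Token 1: 'quietly' -> NEW (unique so far: 1)
  Token 2: 'few' -> NEW (unique so far: 2)
  Token 3: 'horse' -> NEW (unique so far: 3)
  Token 4: 'farmer' -> NEW (unique so far: 4)
  Token 5: 'under' -> NEW (unique so far: 5)
  Token 6: 'eats' -> NEW (unique so far: 6)
  Token 7: 'already' -> NEW (unique so far: 7)
  Token 8: 'under' -> duplicate (unique so far: 7)
  Token 9: 'blue' -> NEW (unique so far: 8)
  Token 10: 'loud' -> NEW (unique so far: 9)
  Token 11: 'familiar' -> NEW (unique so far: 10)
  Token 12: 'heard' -> NEW (unique so far: 11)
Unique types: ('already', 'blue', 'eats', 'familiar', 'farmer', 'few', 'heard', 'horse', 'loud', 'quietly', 'under')
Vocabulary size: 11

11


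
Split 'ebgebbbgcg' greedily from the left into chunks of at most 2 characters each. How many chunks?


'ebgebbbgcg' has 10 characters.
Chunking with max size 2:
  Chunk 1: 'eb' (positions 0-1)
  Chunk 2: 'ge' (positions 2-3)
  Chunk 3: 'bb' (positions 4-5)
  Chunk 4: 'bg' (positions 6-7)
  Chunk 5: 'cg' (positions 8-9)
Total chunks: ceil(10 / 2) = 5

5


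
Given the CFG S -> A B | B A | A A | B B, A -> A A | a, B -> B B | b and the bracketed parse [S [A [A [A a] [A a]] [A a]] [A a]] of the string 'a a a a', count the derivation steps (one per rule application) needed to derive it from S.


Every bracketed nonterminal node [X ...] in the tree is produced by exactly one rule application.
Reading the tree off as a leftmost derivation:
  Step 1: S  =>  A A   (applied S -> A A)
  Step 2: A A  =>  A A A   (applied A -> A A)
  Step 3: A A A  =>  A A A A   (applied A -> A A)
  Step 4: A A A A  =>  a A A A   (applied A -> a)
  Step 5: a A A A  =>  a a A A   (applied A -> a)
  Step 6: a a A A  =>  a a a A   (applied A -> a)
  Step 7: a a a A  =>  a a a a   (applied A -> a)
Final yield: a a a a
Total rewrite steps: 7

7


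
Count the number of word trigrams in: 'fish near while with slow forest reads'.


Word trigrams from [7] words:
  Trigram 1: (fish near while)
  Trigram 2: (near while with)
  Trigram 3: (while with slow)
  Trigram 4: (with slow forest)
  Trigram 5: (slow forest reads)
Total word trigrams: 7 - 2 = 5

5


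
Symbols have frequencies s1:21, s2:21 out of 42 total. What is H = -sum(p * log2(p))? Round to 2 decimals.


Computing entropy H = -sum(p_i * log2(p_i)):
  s1: p = 21/42 = 0.5000, -p*log2(p) = 0.5000
  s2: p = 21/42 = 0.5000, -p*log2(p) = 0.5000
H = sum of terms = 1.0000
Rounded to 2 decimals: 1.00

1.00


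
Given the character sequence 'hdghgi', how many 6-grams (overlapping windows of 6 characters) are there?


String 'hdghgi' has length L = 6.
Number of overlapping n-grams = L - n + 1
Substituting: 6 - 6 + 1 = 1

1


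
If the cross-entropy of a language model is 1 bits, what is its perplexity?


Perplexity formula: PP = 2^H
H = 1
PP = 2^1
Steps: 2^1 = 2
PP = 2

2


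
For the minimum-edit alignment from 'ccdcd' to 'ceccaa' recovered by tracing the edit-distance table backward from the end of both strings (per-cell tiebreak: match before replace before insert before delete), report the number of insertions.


Edit distance = 4. Backtracking from cell (5, 6) with preference match > replace > insert > delete,
then listing the resulting alignment 'ccdcd' -> 'ceccaa' left to right:
  Step 1: keep 'c'
  Step 2: insert 'e' [insertion #1]
  Step 3: keep 'c'
  Step 4: replace d->c
  Step 5: replace c->a
  Step 6: replace d->a
Total insertions: 1

1


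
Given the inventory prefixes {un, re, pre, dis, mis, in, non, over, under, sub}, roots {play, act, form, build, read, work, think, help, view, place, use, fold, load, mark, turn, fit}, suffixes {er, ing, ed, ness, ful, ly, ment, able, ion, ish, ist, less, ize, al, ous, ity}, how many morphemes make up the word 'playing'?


Segmenting 'playing' against the inventory:
  'play' -> root (morpheme 1)
  'ing' -> suffix (morpheme 2)
Total morphemes: 2

2


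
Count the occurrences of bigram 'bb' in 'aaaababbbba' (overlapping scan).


Scanning 'aaaababbbba' for bigram 'bb':
  Position 0: 'aa' -> no
  Position 1: 'aa' -> no
  Position 2: 'aa' -> no
  Position 3: 'ab' -> no
  Position 4: 'ba' -> no
  Position 5: 'ab' -> no
  Position 6: 'bb' -> MATCH
  Position 7: 'bb' -> MATCH
  Position 8: 'bb' -> MATCH
  Position 9: 'ba' -> no
Total matches: 3

3


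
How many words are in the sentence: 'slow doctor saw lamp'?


Counting words by splitting on spaces:
  Word 1: 'slow'
  Word 2: 'doctor'
  Word 3: 'saw'
  Word 4: 'lamp'
Total words: 4

4


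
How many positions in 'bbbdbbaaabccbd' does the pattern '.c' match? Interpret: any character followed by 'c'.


Pattern: .c means any character followed by 'c'.
Scanning 'bbbdbbaaabccbd' position-by-position:
  Pos 0: window 'bb' -> no
  Pos 1: window 'bb' -> no
  Pos 2: window 'bd' -> no
  Pos 3: window 'db' -> no
  Pos 4: window 'bb' -> no
  Pos 5: window 'ba' -> no
  Pos 6: window 'aa' -> no
  Pos 7: window 'aa' -> no
  Pos 8: window 'ab' -> no
  Pos 9: window 'bc' -> MATCH
  Pos 10: window 'cc' -> MATCH
  Pos 11: window 'cb' -> no
  Pos 12: window 'bd' -> no
  Pos 13: window 'd' -> no
Total matches: 2

2


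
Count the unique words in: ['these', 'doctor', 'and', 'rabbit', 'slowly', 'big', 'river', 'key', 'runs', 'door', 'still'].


Listing all tokens and tracking unique types:
  Token 1: 'these' -> NEW (unique so far: 1)
  Token 2: 'doctor' -> NEW (unique so far: 2)
  Token 3: 'and' -> NEW (unique so far: 3)
  Token 4: 'rabbit' -> NEW (unique so far: 4)
  Token 5: 'slowly' -> NEW (unique so far: 5)
  Token 6: 'big' -> NEW (unique so far: 6)
  Token 7: 'river' -> NEW (unique so far: 7)
  Token 8: 'key' -> NEW (unique so far: 8)
  Token 9: 'runs' -> NEW (unique so far: 9)
  Token 10: 'door' -> NEW (unique so far: 10)
  Token 11: 'still' -> NEW (unique so far: 11)
Unique types: ('and', 'big', 'doctor', 'door', 'key', 'rabbit', 'river', 'runs', 'slowly', 'still', 'these')
Vocabulary size: 11

11


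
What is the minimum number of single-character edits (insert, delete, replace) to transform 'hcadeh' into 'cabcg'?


Building DP table for s1='hcadeh' (len 6) and s2='cabcg' (len 5):
       c  a  b  c  g
    0  1  2  3  4  5
  h 1  1  2  3  4  5
  c 2  1  2  3  3  4
  a 3  2  1  2  3  4
  d 4  3  2  2  3  4
  e 5  4  3  3  3  4
  h 6  5  4  4  4  4
Edit distance = dp[6][5] = 4

4


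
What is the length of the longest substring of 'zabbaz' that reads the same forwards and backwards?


Scanning 'zabbaz' for palindromic substrings.
Substring at positions 0-5: 'zabbaz'.
Check: reverse('zabbaz') = 'zabbaz' -> palindrome confirmed.
No longer palindromic substring exists; longest length = 6

6


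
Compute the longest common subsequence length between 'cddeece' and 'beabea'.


DP table for LCS of 'cddeece' and 'beabea':
       b  e  a  b  e  a
    0  0  0  0  0  0  0
  c 0  0  0  0  0  0  0
  d 0  0  0  0  0  0  0
  d 0  0  0  0  0  0  0
  e 0  0  1  1  1  1  1
  e 0  0  1  1  1  2  2
  c 0  0  1  1  1  2  2
  e 0  0  1  1  1  2  2
LCS: 'ee'
LCS length = 2

2


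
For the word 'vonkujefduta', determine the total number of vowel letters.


Scanning each character of 'vonkujefduta':
  Position 1: 'v' -> consonant (running count: 0)
  Position 2: 'o' -> vowel (running count: 1)
  Position 3: 'n' -> consonant (running count: 1)
  Position 4: 'k' -> consonant (running count: 1)
  Position 5: 'u' -> vowel (running count: 2)
  Position 6: 'j' -> consonant (running count: 2)
  Position 7: 'e' -> vowel (running count: 3)
  Position 8: 'f' -> consonant (running count: 3)
  Position 9: 'd' -> consonant (running count: 3)
  Position 10: 'u' -> vowel (running count: 4)
  Position 11: 't' -> consonant (running count: 4)
  Position 12: 'a' -> vowel (running count: 5)
Total vowels: 5

5


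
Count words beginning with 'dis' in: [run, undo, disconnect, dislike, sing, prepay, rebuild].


Checking each word for prefix 'dis':
  'run' -> no (count: 0)
  'undo' -> no (count: 0)
  'disconnect' -> YES, starts with 'dis' (count: 1)
  'dislike' -> YES, starts with 'dis' (count: 2)
  'sing' -> no (count: 2)
  'prepay' -> no (count: 2)
  'rebuild' -> no (count: 2)
Total with prefix 'dis': 2

2


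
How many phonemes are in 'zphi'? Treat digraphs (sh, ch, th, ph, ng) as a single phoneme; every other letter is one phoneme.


Parsing 'zphi' greedily, digraphs first:
  'z' -> consonant phoneme (phonemes so far: 1)
  'ph' -> digraph (1 consonant phoneme) (phonemes so far: 2)
  'i' -> vowel phoneme (phonemes so far: 3)
Total phonemes: 3

3


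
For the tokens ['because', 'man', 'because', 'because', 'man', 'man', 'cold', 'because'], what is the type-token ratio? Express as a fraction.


Tokens: 8
Unique types: ('because', 'cold', 'man') = 3
TTR = 3/8
Already in lowest terms.

3/8


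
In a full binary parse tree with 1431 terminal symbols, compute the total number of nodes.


Leaf nodes (terminals): 1431
Internal nodes = n - 1 = 1431 - 1 = 1430
Total = leaves + internal = 1431 + 1430 = 2861

2861


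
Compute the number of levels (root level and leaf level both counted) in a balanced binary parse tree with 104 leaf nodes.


In a balanced binary tree with n leaves the deepest leaf is ceil(log2(n)) edges below the root,
so counting node levels inclusive of root and leaves gives ceil(log2(n)) + 1 levels.
log2(104) = 6.7004
ceil(6.7004) = 7
levels = 7 + 1 = 8

8


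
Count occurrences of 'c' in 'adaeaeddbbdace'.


Scanning 'adaeaeddbbdace' for 'c':
  Position 12: 'c' -> MATCH (count: 1)
Total occurrences of 'c': 1

1


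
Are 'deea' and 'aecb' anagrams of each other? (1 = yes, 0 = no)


Sort characters of 'deea': 'adee'
Sort characters of 'aecb': 'abce'
Sorted forms differ -> they are NOT anagrams
Result: 0

0


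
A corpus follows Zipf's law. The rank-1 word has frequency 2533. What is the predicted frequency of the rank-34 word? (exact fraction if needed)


Zipf's law: freq(rank) = f1 / rank
f1 = 2533, rank = 34
freq = 2533 / 34
GCD(2533, 34) = 17
Simplified: 149/2

149/2


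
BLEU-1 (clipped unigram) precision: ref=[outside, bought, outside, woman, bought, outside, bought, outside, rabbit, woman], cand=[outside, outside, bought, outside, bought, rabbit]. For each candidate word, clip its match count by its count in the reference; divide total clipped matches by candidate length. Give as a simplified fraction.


Reference word counts: {'bought': 3, 'outside': 4, 'rabbit': 1, 'woman': 2}
Checking each candidate word (with clipping):
  'outside' -> in reference (ref count 4, used 1/4) -> match (matches: 1)
  'outside' -> in reference (ref count 4, used 2/4) -> match (matches: 2)
  'bought' -> in reference (ref count 3, used 1/3) -> match (matches: 3)
  'outside' -> in reference (ref count 4, used 3/4) -> match (matches: 4)
  'bought' -> in reference (ref count 3, used 2/3) -> match (matches: 5)
  'rabbit' -> in reference (ref count 1, used 1/1) -> match (matches: 6)
Clipped matches: 6, Candidate length: 6
Precision = 6/6 = 1

1


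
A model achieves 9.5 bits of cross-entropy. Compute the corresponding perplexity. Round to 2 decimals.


Perplexity formula: PP = 2^H
H = 9.5
PP = 2^9.5
Decompose: 2^9.5 = 2^9 * 2^0.5 = 2^9 * sqrt(2)
2^9 = 512, sqrt(2) ~ 1.4142136
PP ~ 512 * 1.4142136 = 724.0773632
Rounded to 2 decimals: 724.08

724.08


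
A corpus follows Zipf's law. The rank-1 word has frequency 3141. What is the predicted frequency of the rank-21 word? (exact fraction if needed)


Zipf's law: freq(rank) = f1 / rank
f1 = 3141, rank = 21
freq = 3141 / 21
GCD(3141, 21) = 3
Simplified: 1047/7

1047/7


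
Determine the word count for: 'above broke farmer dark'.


Counting words by splitting on spaces:
  Word 1: 'above'
  Word 2: 'broke'
  Word 3: 'farmer'
  Word 4: 'dark'
Total words: 4

4


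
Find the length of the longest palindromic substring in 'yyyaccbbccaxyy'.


Scanning 'yyyaccbbccaxyy' for palindromic substrings.
Substring at positions 3-10: 'accbbcca'.
Check: reverse('accbbcca') = 'accbbcca' -> palindrome confirmed.
Neighbouring characters ('y' / 'x') break symmetry, so it cannot extend further.
No longer palindromic substring exists; longest length = 8

8


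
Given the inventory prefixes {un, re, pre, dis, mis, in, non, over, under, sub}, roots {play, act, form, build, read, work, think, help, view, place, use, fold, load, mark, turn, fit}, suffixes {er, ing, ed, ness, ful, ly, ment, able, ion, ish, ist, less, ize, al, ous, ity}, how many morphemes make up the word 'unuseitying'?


Segmenting 'unuseitying' against the inventory:
  'un' -> prefix (morpheme 1)
  'use' -> root (morpheme 2)
  'ity' -> suffix (morpheme 3)
  'ing' -> suffix (morpheme 4)
Total morphemes: 4

4
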